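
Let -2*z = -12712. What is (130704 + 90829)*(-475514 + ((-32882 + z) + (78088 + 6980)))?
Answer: -92373058076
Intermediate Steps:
z = 6356 (z = -½*(-12712) = 6356)
(130704 + 90829)*(-475514 + ((-32882 + z) + (78088 + 6980))) = (130704 + 90829)*(-475514 + ((-32882 + 6356) + (78088 + 6980))) = 221533*(-475514 + (-26526 + 85068)) = 221533*(-475514 + 58542) = 221533*(-416972) = -92373058076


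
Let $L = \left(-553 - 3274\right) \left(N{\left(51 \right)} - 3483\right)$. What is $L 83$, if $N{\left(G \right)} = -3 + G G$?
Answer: $281112285$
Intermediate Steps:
$N{\left(G \right)} = -3 + G^{2}$
$L = 3386895$ ($L = \left(-553 - 3274\right) \left(\left(-3 + 51^{2}\right) - 3483\right) = - 3827 \left(\left(-3 + 2601\right) - 3483\right) = - 3827 \left(2598 - 3483\right) = \left(-3827\right) \left(-885\right) = 3386895$)
$L 83 = 3386895 \cdot 83 = 281112285$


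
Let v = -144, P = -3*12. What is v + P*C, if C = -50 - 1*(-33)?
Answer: 468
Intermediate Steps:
P = -36
C = -17 (C = -50 + 33 = -17)
v + P*C = -144 - 36*(-17) = -144 + 612 = 468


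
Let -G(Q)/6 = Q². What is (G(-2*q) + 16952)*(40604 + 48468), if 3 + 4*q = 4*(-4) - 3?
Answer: 1445282272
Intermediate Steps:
q = -11/2 (q = -¾ + (4*(-4) - 3)/4 = -¾ + (-16 - 3)/4 = -¾ + (¼)*(-19) = -¾ - 19/4 = -11/2 ≈ -5.5000)
G(Q) = -6*Q²
(G(-2*q) + 16952)*(40604 + 48468) = (-6*(-2*(-11/2))² + 16952)*(40604 + 48468) = (-6*11² + 16952)*89072 = (-6*121 + 16952)*89072 = (-726 + 16952)*89072 = 16226*89072 = 1445282272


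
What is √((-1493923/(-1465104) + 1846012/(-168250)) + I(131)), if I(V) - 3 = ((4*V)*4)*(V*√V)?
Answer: √(-264026432492779571565 + 10427726819690732161440000*√131)/6162593700 ≈ 1772.8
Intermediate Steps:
I(V) = 3 + 16*V^(5/2) (I(V) = 3 + ((4*V)*4)*(V*√V) = 3 + (16*V)*V^(3/2) = 3 + 16*V^(5/2))
√((-1493923/(-1465104) + 1846012/(-168250)) + I(131)) = √((-1493923/(-1465104) + 1846012/(-168250)) + (3 + 16*131^(5/2))) = √((-1493923*(-1/1465104) + 1846012*(-1/168250)) + (3 + 16*(17161*√131))) = √((1493923/1465104 - 923006/84125) + (3 + 274576*√131)) = √(-1226623510249/123251874000 + (3 + 274576*√131)) = √(-856867888249/123251874000 + 274576*√131)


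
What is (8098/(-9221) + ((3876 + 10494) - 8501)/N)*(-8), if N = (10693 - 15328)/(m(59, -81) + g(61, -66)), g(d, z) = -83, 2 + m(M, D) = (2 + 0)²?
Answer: -3863135768/4748815 ≈ -813.49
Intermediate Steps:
m(M, D) = 2 (m(M, D) = -2 + (2 + 0)² = -2 + 2² = -2 + 4 = 2)
N = 515/9 (N = (10693 - 15328)/(2 - 83) = -4635/(-81) = -4635*(-1/81) = 515/9 ≈ 57.222)
(8098/(-9221) + ((3876 + 10494) - 8501)/N)*(-8) = (8098/(-9221) + ((3876 + 10494) - 8501)/(515/9))*(-8) = (8098*(-1/9221) + (14370 - 8501)*(9/515))*(-8) = (-8098/9221 + 5869*(9/515))*(-8) = (-8098/9221 + 52821/515)*(-8) = (482891971/4748815)*(-8) = -3863135768/4748815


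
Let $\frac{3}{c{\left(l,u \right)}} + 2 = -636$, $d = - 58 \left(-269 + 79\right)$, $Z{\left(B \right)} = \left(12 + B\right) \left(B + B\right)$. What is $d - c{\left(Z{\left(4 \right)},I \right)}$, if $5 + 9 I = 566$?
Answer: $\frac{7030763}{638} \approx 11020.0$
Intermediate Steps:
$I = \frac{187}{3}$ ($I = - \frac{5}{9} + \frac{1}{9} \cdot 566 = - \frac{5}{9} + \frac{566}{9} = \frac{187}{3} \approx 62.333$)
$Z{\left(B \right)} = 2 B \left(12 + B\right)$ ($Z{\left(B \right)} = \left(12 + B\right) 2 B = 2 B \left(12 + B\right)$)
$d = 11020$ ($d = \left(-58\right) \left(-190\right) = 11020$)
$c{\left(l,u \right)} = - \frac{3}{638}$ ($c{\left(l,u \right)} = \frac{3}{-2 - 636} = \frac{3}{-638} = 3 \left(- \frac{1}{638}\right) = - \frac{3}{638}$)
$d - c{\left(Z{\left(4 \right)},I \right)} = 11020 - - \frac{3}{638} = 11020 + \frac{3}{638} = \frac{7030763}{638}$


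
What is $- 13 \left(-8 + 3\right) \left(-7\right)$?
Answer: $-455$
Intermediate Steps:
$- 13 \left(-8 + 3\right) \left(-7\right) = \left(-13\right) \left(-5\right) \left(-7\right) = 65 \left(-7\right) = -455$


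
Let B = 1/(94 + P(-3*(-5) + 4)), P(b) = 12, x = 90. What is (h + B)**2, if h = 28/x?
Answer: 2337841/22752900 ≈ 0.10275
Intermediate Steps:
B = 1/106 (B = 1/(94 + 12) = 1/106 ≈ 0.0094340)
h = 14/45 (h = 28/90 = 28*(1/90) = 14/45 ≈ 0.31111)
(h + B)**2 = (14/45 + 1/106)**2 = (1529/4770)**2 = 2337841/22752900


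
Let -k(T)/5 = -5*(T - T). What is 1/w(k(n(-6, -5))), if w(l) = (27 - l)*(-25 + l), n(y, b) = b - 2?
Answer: -1/675 ≈ -0.0014815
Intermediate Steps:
n(y, b) = -2 + b
k(T) = 0 (k(T) = -(-25)*(T - T) = -(-25)*0 = -5*0 = 0)
w(l) = (-25 + l)*(27 - l)
1/w(k(n(-6, -5))) = 1/(-675 - 1*0² + 52*0) = 1/(-675 - 1*0 + 0) = 1/(-675 + 0 + 0) = 1/(-675) = -1/675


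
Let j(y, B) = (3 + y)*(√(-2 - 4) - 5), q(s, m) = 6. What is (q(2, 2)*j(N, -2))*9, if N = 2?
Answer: -1350 + 270*I*√6 ≈ -1350.0 + 661.36*I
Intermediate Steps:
j(y, B) = (-5 + I*√6)*(3 + y) (j(y, B) = (3 + y)*(√(-6) - 5) = (3 + y)*(I*√6 - 5) = (3 + y)*(-5 + I*√6) = (-5 + I*√6)*(3 + y))
(q(2, 2)*j(N, -2))*9 = (6*(-15 - 5*2 + 3*I*√6 + I*2*√6))*9 = (6*(-15 - 10 + 3*I*√6 + 2*I*√6))*9 = (6*(-25 + 5*I*√6))*9 = (-150 + 30*I*√6)*9 = -1350 + 270*I*√6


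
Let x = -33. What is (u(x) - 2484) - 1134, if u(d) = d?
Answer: -3651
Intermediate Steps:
(u(x) - 2484) - 1134 = (-33 - 2484) - 1134 = -2517 - 1134 = -3651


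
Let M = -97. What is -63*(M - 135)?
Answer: 14616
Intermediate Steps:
-63*(M - 135) = -63*(-97 - 135) = -63*(-232) = 14616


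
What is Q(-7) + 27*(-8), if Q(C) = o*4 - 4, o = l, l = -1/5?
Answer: -1104/5 ≈ -220.80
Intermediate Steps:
l = -1/5 (l = -1*1/5 = -1/5 ≈ -0.20000)
o = -1/5 ≈ -0.20000
Q(C) = -24/5 (Q(C) = -1/5*4 - 4 = -4/5 - 4 = -24/5)
Q(-7) + 27*(-8) = -24/5 + 27*(-8) = -24/5 - 216 = -1104/5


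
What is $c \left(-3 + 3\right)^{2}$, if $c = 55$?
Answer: $0$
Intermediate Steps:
$c \left(-3 + 3\right)^{2} = 55 \left(-3 + 3\right)^{2} = 55 \cdot 0^{2} = 55 \cdot 0 = 0$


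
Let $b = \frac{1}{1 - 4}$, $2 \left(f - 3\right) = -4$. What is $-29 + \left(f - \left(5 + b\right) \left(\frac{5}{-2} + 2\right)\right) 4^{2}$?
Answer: $\frac{73}{3} \approx 24.333$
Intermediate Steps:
$f = 1$ ($f = 3 + \frac{1}{2} \left(-4\right) = 3 - 2 = 1$)
$b = - \frac{1}{3}$ ($b = \frac{1}{-3} = - \frac{1}{3} \approx -0.33333$)
$-29 + \left(f - \left(5 + b\right) \left(\frac{5}{-2} + 2\right)\right) 4^{2} = -29 + \left(1 - \left(5 - \frac{1}{3}\right) \left(\frac{5}{-2} + 2\right)\right) 4^{2} = -29 + \left(1 - \frac{14 \left(5 \left(- \frac{1}{2}\right) + 2\right)}{3}\right) 16 = -29 + \left(1 - \frac{14 \left(- \frac{5}{2} + 2\right)}{3}\right) 16 = -29 + \left(1 - \frac{14}{3} \left(- \frac{1}{2}\right)\right) 16 = -29 + \left(1 - - \frac{7}{3}\right) 16 = -29 + \left(1 + \frac{7}{3}\right) 16 = -29 + \frac{10}{3} \cdot 16 = -29 + \frac{160}{3} = \frac{73}{3}$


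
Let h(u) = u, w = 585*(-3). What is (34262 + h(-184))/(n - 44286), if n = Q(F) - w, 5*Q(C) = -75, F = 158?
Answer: -17039/21273 ≈ -0.80097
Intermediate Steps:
w = -1755
Q(C) = -15 (Q(C) = (⅕)*(-75) = -15)
n = 1740 (n = -15 - 1*(-1755) = -15 + 1755 = 1740)
(34262 + h(-184))/(n - 44286) = (34262 - 184)/(1740 - 44286) = 34078/(-42546) = 34078*(-1/42546) = -17039/21273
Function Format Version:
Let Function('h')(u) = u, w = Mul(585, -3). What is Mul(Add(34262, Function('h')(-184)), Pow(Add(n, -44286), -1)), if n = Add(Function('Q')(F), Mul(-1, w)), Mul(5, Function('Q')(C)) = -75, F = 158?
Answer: Rational(-17039, 21273) ≈ -0.80097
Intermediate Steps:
w = -1755
Function('Q')(C) = -15 (Function('Q')(C) = Mul(Rational(1, 5), -75) = -15)
n = 1740 (n = Add(-15, Mul(-1, -1755)) = Add(-15, 1755) = 1740)
Mul(Add(34262, Function('h')(-184)), Pow(Add(n, -44286), -1)) = Mul(Add(34262, -184), Pow(Add(1740, -44286), -1)) = Mul(34078, Pow(-42546, -1)) = Mul(34078, Rational(-1, 42546)) = Rational(-17039, 21273)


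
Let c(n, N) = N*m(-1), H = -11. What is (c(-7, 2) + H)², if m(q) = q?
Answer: 169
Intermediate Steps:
c(n, N) = -N (c(n, N) = N*(-1) = -N)
(c(-7, 2) + H)² = (-1*2 - 11)² = (-2 - 11)² = (-13)² = 169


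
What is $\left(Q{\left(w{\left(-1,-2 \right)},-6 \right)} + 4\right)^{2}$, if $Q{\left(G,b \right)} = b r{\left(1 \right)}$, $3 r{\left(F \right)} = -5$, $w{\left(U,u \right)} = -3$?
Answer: $196$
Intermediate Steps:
$r{\left(F \right)} = - \frac{5}{3}$ ($r{\left(F \right)} = \frac{1}{3} \left(-5\right) = - \frac{5}{3}$)
$Q{\left(G,b \right)} = - \frac{5 b}{3}$ ($Q{\left(G,b \right)} = b \left(- \frac{5}{3}\right) = - \frac{5 b}{3}$)
$\left(Q{\left(w{\left(-1,-2 \right)},-6 \right)} + 4\right)^{2} = \left(\left(- \frac{5}{3}\right) \left(-6\right) + 4\right)^{2} = \left(10 + 4\right)^{2} = 14^{2} = 196$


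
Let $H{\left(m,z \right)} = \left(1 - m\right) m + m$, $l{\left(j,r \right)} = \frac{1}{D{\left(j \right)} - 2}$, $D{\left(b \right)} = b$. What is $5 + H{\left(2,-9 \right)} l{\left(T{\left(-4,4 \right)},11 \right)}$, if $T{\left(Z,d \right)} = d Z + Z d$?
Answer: $5$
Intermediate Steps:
$T{\left(Z,d \right)} = 2 Z d$ ($T{\left(Z,d \right)} = Z d + Z d = 2 Z d$)
$l{\left(j,r \right)} = \frac{1}{-2 + j}$ ($l{\left(j,r \right)} = \frac{1}{j - 2} = \frac{1}{-2 + j}$)
$H{\left(m,z \right)} = m + m \left(1 - m\right)$ ($H{\left(m,z \right)} = m \left(1 - m\right) + m = m + m \left(1 - m\right)$)
$5 + H{\left(2,-9 \right)} l{\left(T{\left(-4,4 \right)},11 \right)} = 5 + \frac{2 \left(2 - 2\right)}{-2 + 2 \left(-4\right) 4} = 5 + \frac{2 \left(2 - 2\right)}{-2 - 32} = 5 + \frac{2 \cdot 0}{-34} = 5 + 0 \left(- \frac{1}{34}\right) = 5 + 0 = 5$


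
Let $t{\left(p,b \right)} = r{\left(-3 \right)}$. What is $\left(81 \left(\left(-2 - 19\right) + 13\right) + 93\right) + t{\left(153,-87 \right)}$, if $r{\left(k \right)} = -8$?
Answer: $-563$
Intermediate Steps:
$t{\left(p,b \right)} = -8$
$\left(81 \left(\left(-2 - 19\right) + 13\right) + 93\right) + t{\left(153,-87 \right)} = \left(81 \left(\left(-2 - 19\right) + 13\right) + 93\right) - 8 = \left(81 \left(-21 + 13\right) + 93\right) - 8 = \left(81 \left(-8\right) + 93\right) - 8 = \left(-648 + 93\right) - 8 = -555 - 8 = -563$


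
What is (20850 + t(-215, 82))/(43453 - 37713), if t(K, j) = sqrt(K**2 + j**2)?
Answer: 2085/574 + sqrt(52949)/5740 ≈ 3.6725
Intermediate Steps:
(20850 + t(-215, 82))/(43453 - 37713) = (20850 + sqrt((-215)**2 + 82**2))/(43453 - 37713) = (20850 + sqrt(46225 + 6724))/5740 = (20850 + sqrt(52949))*(1/5740) = 2085/574 + sqrt(52949)/5740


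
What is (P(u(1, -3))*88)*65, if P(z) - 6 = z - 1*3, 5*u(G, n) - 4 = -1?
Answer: 20592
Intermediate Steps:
u(G, n) = ⅗ (u(G, n) = ⅘ + (⅕)*(-1) = ⅘ - ⅕ = ⅗)
P(z) = 3 + z (P(z) = 6 + (z - 1*3) = 6 + (z - 3) = 6 + (-3 + z) = 3 + z)
(P(u(1, -3))*88)*65 = ((3 + ⅗)*88)*65 = ((18/5)*88)*65 = (1584/5)*65 = 20592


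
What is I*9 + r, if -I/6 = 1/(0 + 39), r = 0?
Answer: -18/13 ≈ -1.3846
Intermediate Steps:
I = -2/13 (I = -6/(0 + 39) = -6/39 = -6*1/39 = -2/13 ≈ -0.15385)
I*9 + r = -2/13*9 + 0 = -18/13 + 0 = -18/13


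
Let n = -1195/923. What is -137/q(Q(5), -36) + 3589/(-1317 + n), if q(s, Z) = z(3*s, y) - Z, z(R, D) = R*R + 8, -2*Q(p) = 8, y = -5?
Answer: -394738659/114377884 ≈ -3.4512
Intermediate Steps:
Q(p) = -4 (Q(p) = -1/2*8 = -4)
z(R, D) = 8 + R**2 (z(R, D) = R**2 + 8 = 8 + R**2)
q(s, Z) = 8 - Z + 9*s**2 (q(s, Z) = (8 + (3*s)**2) - Z = (8 + 9*s**2) - Z = 8 - Z + 9*s**2)
n = -1195/923 (n = -1195*1/923 = -1195/923 ≈ -1.2947)
-137/q(Q(5), -36) + 3589/(-1317 + n) = -137/(8 - 1*(-36) + 9*(-4)**2) + 3589/(-1317 - 1195/923) = -137/(8 + 36 + 9*16) + 3589/(-1216786/923) = -137/(8 + 36 + 144) + 3589*(-923/1216786) = -137/188 - 3312647/1216786 = -394738659/114377884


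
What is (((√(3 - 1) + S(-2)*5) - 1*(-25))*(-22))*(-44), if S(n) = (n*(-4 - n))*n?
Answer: -14520 + 968*√2 ≈ -13151.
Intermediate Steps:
S(n) = n²*(-4 - n)
(((√(3 - 1) + S(-2)*5) - 1*(-25))*(-22))*(-44) = (((√(3 - 1) + ((-2)²*(-4 - 1*(-2)))*5) - 1*(-25))*(-22))*(-44) = (((√2 + (4*(-4 + 2))*5) + 25)*(-22))*(-44) = (((√2 + (4*(-2))*5) + 25)*(-22))*(-44) = (((√2 - 8*5) + 25)*(-22))*(-44) = (((√2 - 40) + 25)*(-22))*(-44) = (((-40 + √2) + 25)*(-22))*(-44) = ((-15 + √2)*(-22))*(-44) = (330 - 22*√2)*(-44) = -14520 + 968*√2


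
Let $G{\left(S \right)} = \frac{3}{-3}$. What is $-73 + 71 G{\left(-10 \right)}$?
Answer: $-144$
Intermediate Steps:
$G{\left(S \right)} = -1$ ($G{\left(S \right)} = 3 \left(- \frac{1}{3}\right) = -1$)
$-73 + 71 G{\left(-10 \right)} = -73 + 71 \left(-1\right) = -73 - 71 = -144$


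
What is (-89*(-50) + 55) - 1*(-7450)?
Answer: 11955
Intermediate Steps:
(-89*(-50) + 55) - 1*(-7450) = (4450 + 55) + 7450 = 4505 + 7450 = 11955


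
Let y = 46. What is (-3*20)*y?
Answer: -2760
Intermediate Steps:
(-3*20)*y = -3*20*46 = -60*46 = -2760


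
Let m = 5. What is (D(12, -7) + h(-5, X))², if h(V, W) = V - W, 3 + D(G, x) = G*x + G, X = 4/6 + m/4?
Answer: 966289/144 ≈ 6710.3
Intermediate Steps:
X = 23/12 (X = 4/6 + 5/4 = 4*(⅙) + 5*(¼) = ⅔ + 5/4 = 23/12 ≈ 1.9167)
D(G, x) = -3 + G + G*x (D(G, x) = -3 + (G*x + G) = -3 + (G + G*x) = -3 + G + G*x)
(D(12, -7) + h(-5, X))² = ((-3 + 12 + 12*(-7)) + (-5 - 1*23/12))² = ((-3 + 12 - 84) + (-5 - 23/12))² = (-75 - 83/12)² = (-983/12)² = 966289/144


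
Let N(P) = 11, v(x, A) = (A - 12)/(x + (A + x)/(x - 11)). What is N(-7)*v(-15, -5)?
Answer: 2431/185 ≈ 13.141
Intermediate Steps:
v(x, A) = (-12 + A)/(x + (A + x)/(-11 + x))
N(-7)*v(-15, -5) = 11*((132 - 12*(-15) - 11*(-5) - 5*(-15))/(-5 + (-15)² - 10*(-15))) = 11*((132 + 180 + 55 + 75)/(-5 + 225 + 150)) = 11*(442/370) = 11*((1/370)*442) = 11*(221/185) = 2431/185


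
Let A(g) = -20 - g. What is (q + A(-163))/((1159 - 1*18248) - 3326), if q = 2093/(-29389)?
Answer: -1400178/199992145 ≈ -0.0070012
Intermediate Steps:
q = -2093/29389 (q = 2093*(-1/29389) = -2093/29389 ≈ -0.071217)
(q + A(-163))/((1159 - 1*18248) - 3326) = (-2093/29389 + (-20 - 1*(-163)))/((1159 - 1*18248) - 3326) = (-2093/29389 + (-20 + 163))/((1159 - 18248) - 3326) = (-2093/29389 + 143)/(-17089 - 3326) = (4200534/29389)/(-20415) = (4200534/29389)*(-1/20415) = -1400178/199992145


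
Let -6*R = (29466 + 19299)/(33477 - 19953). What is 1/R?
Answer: -27048/16255 ≈ -1.6640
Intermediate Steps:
R = -16255/27048 (R = -(29466 + 19299)/(6*(33477 - 19953)) = -16255/(2*13524) = -1/6*16255/4508 = -16255/27048 ≈ -0.60097)
1/R = 1/(-16255/27048) = -27048/16255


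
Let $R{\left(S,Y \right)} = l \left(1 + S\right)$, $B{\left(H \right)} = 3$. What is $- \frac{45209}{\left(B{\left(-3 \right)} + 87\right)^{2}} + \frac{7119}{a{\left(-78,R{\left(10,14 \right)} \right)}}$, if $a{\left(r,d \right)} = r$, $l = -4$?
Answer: $- \frac{10198367}{105300} \approx -96.851$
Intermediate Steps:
$R{\left(S,Y \right)} = -4 - 4 S$ ($R{\left(S,Y \right)} = - 4 \left(1 + S\right) = -4 - 4 S$)
$- \frac{45209}{\left(B{\left(-3 \right)} + 87\right)^{2}} + \frac{7119}{a{\left(-78,R{\left(10,14 \right)} \right)}} = - \frac{45209}{\left(3 + 87\right)^{2}} + \frac{7119}{-78} = - \frac{45209}{90^{2}} + 7119 \left(- \frac{1}{78}\right) = - \frac{45209}{8100} - \frac{2373}{26} = - \frac{10198367}{105300}$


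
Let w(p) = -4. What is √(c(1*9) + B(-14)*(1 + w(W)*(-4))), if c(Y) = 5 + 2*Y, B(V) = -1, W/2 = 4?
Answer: √6 ≈ 2.4495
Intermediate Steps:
W = 8 (W = 2*4 = 8)
√(c(1*9) + B(-14)*(1 + w(W)*(-4))) = √((5 + 2*(1*9)) - (1 - 4*(-4))) = √((5 + 2*9) - (1 + 16)) = √((5 + 18) - 1*17) = √(23 - 17) = √6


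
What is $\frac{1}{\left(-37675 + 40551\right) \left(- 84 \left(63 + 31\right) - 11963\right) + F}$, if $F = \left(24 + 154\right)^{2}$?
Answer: $- \frac{1}{57082800} \approx -1.7518 \cdot 10^{-8}$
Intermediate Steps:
$F = 31684$ ($F = 178^{2} = 31684$)
$\frac{1}{\left(-37675 + 40551\right) \left(- 84 \left(63 + 31\right) - 11963\right) + F} = \frac{1}{\left(-37675 + 40551\right) \left(- 84 \left(63 + 31\right) - 11963\right) + 31684} = \frac{1}{2876 \left(\left(-84\right) 94 - 11963\right) + 31684} = \frac{1}{2876 \left(-7896 - 11963\right) + 31684} = \frac{1}{2876 \left(-19859\right) + 31684} = \frac{1}{-57114484 + 31684} = \frac{1}{-57082800} = - \frac{1}{57082800}$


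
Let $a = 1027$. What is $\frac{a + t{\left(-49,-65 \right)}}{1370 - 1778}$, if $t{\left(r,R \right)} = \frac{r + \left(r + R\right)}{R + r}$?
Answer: $- \frac{117241}{46512} \approx -2.5207$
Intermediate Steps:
$t{\left(r,R \right)} = \frac{R + 2 r}{R + r}$ ($t{\left(r,R \right)} = \frac{r + \left(R + r\right)}{R + r} = \frac{R + 2 r}{R + r}$)
$\frac{a + t{\left(-49,-65 \right)}}{1370 - 1778} = \frac{1027 + \frac{-65 + 2 \left(-49\right)}{-65 - 49}}{1370 - 1778} = \frac{1027 + \frac{-65 - 98}{-114}}{-408} = \left(1027 - - \frac{163}{114}\right) \left(- \frac{1}{408}\right) = \left(1027 + \frac{163}{114}\right) \left(- \frac{1}{408}\right) = \frac{117241}{114} \left(- \frac{1}{408}\right) = - \frac{117241}{46512}$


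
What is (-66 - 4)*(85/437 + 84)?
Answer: -2575510/437 ≈ -5893.6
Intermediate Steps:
(-66 - 4)*(85/437 + 84) = -70*(85*(1/437) + 84) = -70*(85/437 + 84) = -70*36793/437 = -2575510/437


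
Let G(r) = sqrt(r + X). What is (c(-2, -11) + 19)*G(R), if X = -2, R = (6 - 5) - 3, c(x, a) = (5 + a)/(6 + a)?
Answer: 202*I/5 ≈ 40.4*I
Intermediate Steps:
c(x, a) = (5 + a)/(6 + a)
R = -2 (R = 1 - 3 = -2)
G(r) = sqrt(-2 + r) (G(r) = sqrt(r - 2) = sqrt(-2 + r))
(c(-2, -11) + 19)*G(R) = ((5 - 11)/(6 - 11) + 19)*sqrt(-2 - 2) = (-6/(-5) + 19)*sqrt(-4) = (-1/5*(-6) + 19)*(2*I) = (6/5 + 19)*(2*I) = 101*(2*I)/5 = 202*I/5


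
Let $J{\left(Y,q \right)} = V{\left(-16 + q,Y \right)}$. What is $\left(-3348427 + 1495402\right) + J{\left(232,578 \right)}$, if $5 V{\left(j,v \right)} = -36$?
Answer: $- \frac{9265161}{5} \approx -1.853 \cdot 10^{6}$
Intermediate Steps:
$V{\left(j,v \right)} = - \frac{36}{5}$ ($V{\left(j,v \right)} = \frac{1}{5} \left(-36\right) = - \frac{36}{5}$)
$J{\left(Y,q \right)} = - \frac{36}{5}$
$\left(-3348427 + 1495402\right) + J{\left(232,578 \right)} = \left(-3348427 + 1495402\right) - \frac{36}{5} = -1853025 - \frac{36}{5} = - \frac{9265161}{5}$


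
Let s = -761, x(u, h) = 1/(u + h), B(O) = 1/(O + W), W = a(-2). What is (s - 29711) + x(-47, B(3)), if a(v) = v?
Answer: -1401713/46 ≈ -30472.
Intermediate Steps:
W = -2
B(O) = 1/(-2 + O) (B(O) = 1/(O - 2) = 1/(-2 + O))
x(u, h) = 1/(h + u)
(s - 29711) + x(-47, B(3)) = (-761 - 29711) + 1/(1/(-2 + 3) - 47) = -30472 + 1/(1/1 - 47) = -30472 + 1/(1 - 47) = -30472 + 1/(-46) = -30472 - 1/46 = -1401713/46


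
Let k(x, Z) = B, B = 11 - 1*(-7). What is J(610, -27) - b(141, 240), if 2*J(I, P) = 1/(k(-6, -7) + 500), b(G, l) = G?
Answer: -146075/1036 ≈ -141.00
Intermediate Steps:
B = 18 (B = 11 + 7 = 18)
k(x, Z) = 18
J(I, P) = 1/1036 (J(I, P) = 1/(2*(18 + 500)) = (1/2)/518 = (1/2)*(1/518) = 1/1036)
J(610, -27) - b(141, 240) = 1/1036 - 1*141 = 1/1036 - 141 = -146075/1036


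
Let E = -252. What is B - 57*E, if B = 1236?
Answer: 15600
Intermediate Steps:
B - 57*E = 1236 - 57*(-252) = 1236 - 1*(-14364) = 1236 + 14364 = 15600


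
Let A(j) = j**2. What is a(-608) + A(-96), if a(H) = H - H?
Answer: 9216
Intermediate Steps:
a(H) = 0
a(-608) + A(-96) = 0 + (-96)**2 = 0 + 9216 = 9216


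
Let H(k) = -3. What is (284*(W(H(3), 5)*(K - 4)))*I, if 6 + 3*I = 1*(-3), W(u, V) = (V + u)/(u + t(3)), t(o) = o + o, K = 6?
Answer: -1136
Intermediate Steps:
t(o) = 2*o
W(u, V) = (V + u)/(6 + u) (W(u, V) = (V + u)/(u + 2*3) = (V + u)/(u + 6) = (V + u)/(6 + u))
I = -3 (I = -2 + (1*(-3))/3 = -2 + (1/3)*(-3) = -2 - 1 = -3)
(284*(W(H(3), 5)*(K - 4)))*I = (284*(((5 - 3)/(6 - 3))*(6 - 4)))*(-3) = (284*((2/3)*2))*(-3) = (284*(4/3))*(-3) = (1136/3)*(-3) = -1136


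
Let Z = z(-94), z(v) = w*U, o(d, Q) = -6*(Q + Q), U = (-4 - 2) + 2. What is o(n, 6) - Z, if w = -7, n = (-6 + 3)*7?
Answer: -100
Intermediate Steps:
n = -21 (n = -3*7 = -21)
U = -4 (U = -6 + 2 = -4)
o(d, Q) = -12*Q
z(v) = 28 (z(v) = -7*(-4) = 28)
Z = 28
o(n, 6) - Z = -12*6 - 1*28 = -72 - 28 = -100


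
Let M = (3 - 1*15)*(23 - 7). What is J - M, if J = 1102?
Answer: 1294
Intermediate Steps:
M = -192 (M = (3 - 15)*16 = -12*16 = -192)
J - M = 1102 - 1*(-192) = 1102 + 192 = 1294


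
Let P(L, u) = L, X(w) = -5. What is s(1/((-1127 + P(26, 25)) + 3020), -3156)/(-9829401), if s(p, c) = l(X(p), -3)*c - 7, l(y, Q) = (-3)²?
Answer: 28411/9829401 ≈ 0.0028904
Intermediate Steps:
l(y, Q) = 9
s(p, c) = -7 + 9*c (s(p, c) = 9*c - 7 = -7 + 9*c)
s(1/((-1127 + P(26, 25)) + 3020), -3156)/(-9829401) = (-7 + 9*(-3156))/(-9829401) = (-7 - 28404)*(-1/9829401) = -28411*(-1/9829401) = 28411/9829401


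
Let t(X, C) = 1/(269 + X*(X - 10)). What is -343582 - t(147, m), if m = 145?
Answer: -7011821457/20408 ≈ -3.4358e+5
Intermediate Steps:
t(X, C) = 1/(269 + X*(-10 + X))
-343582 - t(147, m) = -343582 - 1/(269 + 147² - 10*147) = -343582 - 1/(269 + 21609 - 1470) = -343582 - 1/20408 = -7011821457/20408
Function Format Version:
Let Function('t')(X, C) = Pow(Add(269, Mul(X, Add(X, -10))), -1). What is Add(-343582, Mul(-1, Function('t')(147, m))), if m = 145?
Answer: Rational(-7011821457, 20408) ≈ -3.4358e+5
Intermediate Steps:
Function('t')(X, C) = Pow(Add(269, Mul(X, Add(-10, X))), -1)
Add(-343582, Mul(-1, Function('t')(147, m))) = Add(-343582, Mul(-1, Pow(Add(269, Pow(147, 2), Mul(-10, 147)), -1))) = Add(-343582, Mul(-1, Pow(Add(269, 21609, -1470), -1))) = Add(-343582, Mul(-1, Pow(20408, -1))) = Add(-343582, Mul(-1, Rational(1, 20408))) = Add(-343582, Rational(-1, 20408)) = Rational(-7011821457, 20408)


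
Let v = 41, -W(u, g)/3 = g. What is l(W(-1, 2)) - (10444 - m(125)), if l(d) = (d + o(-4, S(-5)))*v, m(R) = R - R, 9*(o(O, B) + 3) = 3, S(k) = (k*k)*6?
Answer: -32398/3 ≈ -10799.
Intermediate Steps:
W(u, g) = -3*g
S(k) = 6*k² (S(k) = k²*6 = 6*k²)
o(O, B) = -8/3 (o(O, B) = -3 + (⅑)*3 = -3 + ⅓ = -8/3)
m(R) = 0
l(d) = -328/3 + 41*d (l(d) = (d - 8/3)*41 = (-8/3 + d)*41 = -328/3 + 41*d)
l(W(-1, 2)) - (10444 - m(125)) = (-328/3 + 41*(-3*2)) - (10444 - 1*0) = (-328/3 + 41*(-6)) - (10444 + 0) = (-328/3 - 246) - 1*10444 = -1066/3 - 10444 = -32398/3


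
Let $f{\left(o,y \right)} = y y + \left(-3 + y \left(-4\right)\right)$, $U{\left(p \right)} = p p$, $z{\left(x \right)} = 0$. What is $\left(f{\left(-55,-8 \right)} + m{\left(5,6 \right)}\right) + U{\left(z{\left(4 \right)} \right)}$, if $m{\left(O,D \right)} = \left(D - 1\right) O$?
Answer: $118$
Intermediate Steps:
$m{\left(O,D \right)} = O \left(-1 + D\right)$ ($m{\left(O,D \right)} = \left(-1 + D\right) O = O \left(-1 + D\right)$)
$U{\left(p \right)} = p^{2}$
$f{\left(o,y \right)} = -3 + y^{2} - 4 y$ ($f{\left(o,y \right)} = y^{2} - \left(3 + 4 y\right) = -3 + y^{2} - 4 y$)
$\left(f{\left(-55,-8 \right)} + m{\left(5,6 \right)}\right) + U{\left(z{\left(4 \right)} \right)} = \left(\left(-3 + \left(-8\right)^{2} - -32\right) + 5 \left(-1 + 6\right)\right) + 0^{2} = \left(\left(-3 + 64 + 32\right) + 5 \cdot 5\right) + 0 = \left(93 + 25\right) + 0 = 118 + 0 = 118$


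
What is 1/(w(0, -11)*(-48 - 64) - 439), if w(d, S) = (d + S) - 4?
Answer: 1/1241 ≈ 0.00080580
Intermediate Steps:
w(d, S) = -4 + S + d (w(d, S) = (S + d) - 4 = -4 + S + d)
1/(w(0, -11)*(-48 - 64) - 439) = 1/((-4 - 11 + 0)*(-48 - 64) - 439) = 1/(-15*(-112) - 439) = 1/(1680 - 439) = 1/1241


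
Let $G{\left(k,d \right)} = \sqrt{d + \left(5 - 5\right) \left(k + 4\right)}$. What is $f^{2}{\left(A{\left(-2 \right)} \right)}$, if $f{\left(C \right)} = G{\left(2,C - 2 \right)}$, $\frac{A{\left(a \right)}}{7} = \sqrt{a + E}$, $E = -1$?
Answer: $-2 + 7 i \sqrt{3} \approx -2.0 + 12.124 i$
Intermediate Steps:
$G{\left(k,d \right)} = \sqrt{d}$ ($G{\left(k,d \right)} = \sqrt{d + 0 \left(4 + k\right)} = \sqrt{d + 0} = \sqrt{d}$)
$A{\left(a \right)} = 7 \sqrt{-1 + a}$ ($A{\left(a \right)} = 7 \sqrt{a - 1} = 7 \sqrt{-1 + a}$)
$f{\left(C \right)} = \sqrt{-2 + C}$ ($f{\left(C \right)} = \sqrt{C - 2} = \sqrt{-2 + C}$)
$f^{2}{\left(A{\left(-2 \right)} \right)} = \left(\sqrt{-2 + 7 \sqrt{-1 - 2}}\right)^{2} = \left(\sqrt{-2 + 7 \sqrt{-3}}\right)^{2} = \left(\sqrt{-2 + 7 i \sqrt{3}}\right)^{2} = -2 + 7 i \sqrt{3}$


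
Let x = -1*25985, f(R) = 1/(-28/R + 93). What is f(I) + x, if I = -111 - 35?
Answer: -176775882/6803 ≈ -25985.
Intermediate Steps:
I = -146
f(R) = 1/(93 - 28/R)
x = -25985
f(I) + x = -146/(-28 + 93*(-146)) - 25985 = -146/(-28 - 13578) - 25985 = -146/(-13606) - 25985 = -146*(-1/13606) - 25985 = 73/6803 - 25985 = -176775882/6803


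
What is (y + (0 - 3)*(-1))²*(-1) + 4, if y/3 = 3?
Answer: -140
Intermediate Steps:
y = 9 (y = 3*3 = 9)
(y + (0 - 3)*(-1))²*(-1) + 4 = (9 + (0 - 3)*(-1))²*(-1) + 4 = (9 - 3*(-1))²*(-1) + 4 = (9 + 3)²*(-1) + 4 = 12²*(-1) + 4 = 144*(-1) + 4 = -144 + 4 = -140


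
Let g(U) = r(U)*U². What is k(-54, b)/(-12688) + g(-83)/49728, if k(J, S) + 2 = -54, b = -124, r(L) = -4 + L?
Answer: -158368317/13144768 ≈ -12.048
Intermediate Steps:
k(J, S) = -56 (k(J, S) = -2 - 54 = -56)
g(U) = U²*(-4 + U) (g(U) = (-4 + U)*U² = U²*(-4 + U))
k(-54, b)/(-12688) + g(-83)/49728 = -56/(-12688) + ((-83)²*(-4 - 83))/49728 = -56*(-1/12688) + (6889*(-87))*(1/49728) = 7/1586 - 599343*1/49728 = 7/1586 - 199781/16576 = -158368317/13144768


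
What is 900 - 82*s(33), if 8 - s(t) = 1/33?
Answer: 8134/33 ≈ 246.48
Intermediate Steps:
s(t) = 263/33 (s(t) = 8 - 1/33 = 263/33)
900 - 82*s(33) = 900 - 82*263/33 = 900 - 21566/33 = 8134/33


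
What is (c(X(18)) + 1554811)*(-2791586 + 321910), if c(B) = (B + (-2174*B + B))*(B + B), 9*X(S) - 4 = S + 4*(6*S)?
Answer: 633412797122996/27 ≈ 2.3460e+13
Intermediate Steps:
X(S) = 4/9 + 25*S/9 (X(S) = 4/9 + (S + 4*(6*S))/9 = 4/9 + (S + 24*S)/9 = 4/9 + (25*S)/9 = 4/9 + 25*S/9)
c(B) = -4344*B² (c(B) = (B - 2173*B)*(2*B) = (-2172*B)*(2*B) = -4344*B²)
(c(X(18)) + 1554811)*(-2791586 + 321910) = (-4344*(4/9 + (25/9)*18)² + 1554811)*(-2791586 + 321910) = (-4344*(4/9 + 50)² + 1554811)*(-2469676) = (-4344*(454/9)² + 1554811)*(-2469676) = (-4344*206116/81 + 1554811)*(-2469676) = (-298455968/27 + 1554811)*(-2469676) = -256476071/27*(-2469676) = 633412797122996/27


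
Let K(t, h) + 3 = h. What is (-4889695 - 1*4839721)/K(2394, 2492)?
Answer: -9729416/2489 ≈ -3909.0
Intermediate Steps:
K(t, h) = -3 + h
(-4889695 - 1*4839721)/K(2394, 2492) = (-4889695 - 1*4839721)/(-3 + 2492) = (-4889695 - 4839721)/2489 = -9729416*1/2489 = -9729416/2489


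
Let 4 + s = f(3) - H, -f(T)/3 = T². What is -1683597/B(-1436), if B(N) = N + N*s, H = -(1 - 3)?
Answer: -1683597/45952 ≈ -36.638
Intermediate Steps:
f(T) = -3*T²
H = 2 (H = -1*(-2) = 2)
s = -33 (s = -4 + (-3*3² - 1*2) = -4 + (-3*9 - 2) = -4 + (-27 - 2) = -4 - 29 = -33)
B(N) = -32*N (B(N) = N + N*(-33) = N - 33*N = -32*N)
-1683597/B(-1436) = -1683597/((-32*(-1436))) = -1683597/45952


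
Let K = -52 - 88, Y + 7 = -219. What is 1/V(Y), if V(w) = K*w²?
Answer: -1/7150640 ≈ -1.3985e-7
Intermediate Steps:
Y = -226 (Y = -7 - 219 = -226)
K = -140
V(w) = -140*w²
1/V(Y) = 1/(-140*(-226)²) = 1/(-140*51076) = 1/(-7150640) = -1/7150640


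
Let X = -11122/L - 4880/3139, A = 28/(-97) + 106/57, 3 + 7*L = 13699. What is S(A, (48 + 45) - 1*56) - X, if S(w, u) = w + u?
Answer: 5444556371045/118850676288 ≈ 45.810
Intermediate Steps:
L = 13696/7 (L = -3/7 + (1/7)*13699 = -3/7 + 1957 = 13696/7 ≈ 1956.6)
A = 8686/5529 (A = 28*(-1/97) + 106*(1/57) = -28/97 + 106/57 = 8686/5529 ≈ 1.5710)
S(w, u) = u + w
X = -155610093/21495872 (X = -11122/13696/7 - 4880/3139 = -11122*7/13696 - 4880*1/3139 = -38927/6848 - 4880/3139 = -155610093/21495872 ≈ -7.2391)
S(A, (48 + 45) - 1*56) - X = (((48 + 45) - 1*56) + 8686/5529) - 1*(-155610093/21495872) = ((93 - 56) + 8686/5529) + 155610093/21495872 = (37 + 8686/5529) + 155610093/21495872 = 213259/5529 + 155610093/21495872 = 5444556371045/118850676288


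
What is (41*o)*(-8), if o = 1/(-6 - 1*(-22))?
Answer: -41/2 ≈ -20.500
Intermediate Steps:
o = 1/16 (o = 1/(-6 + 22) = 1/16 ≈ 0.062500)
(41*o)*(-8) = (41*(1/16))*(-8) = (41/16)*(-8) = -41/2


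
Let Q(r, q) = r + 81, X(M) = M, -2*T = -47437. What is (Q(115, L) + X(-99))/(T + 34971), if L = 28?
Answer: 194/117379 ≈ 0.0016528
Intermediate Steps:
T = 47437/2 (T = -½*(-47437) = 47437/2 ≈ 23719.)
Q(r, q) = 81 + r
(Q(115, L) + X(-99))/(T + 34971) = ((81 + 115) - 99)/(47437/2 + 34971) = (196 - 99)/(117379/2) = 97*(2/117379) = 194/117379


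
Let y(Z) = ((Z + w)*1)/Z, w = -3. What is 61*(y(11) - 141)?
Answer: -94123/11 ≈ -8556.6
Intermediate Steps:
y(Z) = (-3 + Z)/Z (y(Z) = ((Z - 3)*1)/Z = ((-3 + Z)*1)/Z = (-3 + Z)/Z)
61*(y(11) - 141) = 61*((-3 + 11)/11 - 141) = 61*((1/11)*8 - 141) = 61*(8/11 - 141) = 61*(-1543/11) = -94123/11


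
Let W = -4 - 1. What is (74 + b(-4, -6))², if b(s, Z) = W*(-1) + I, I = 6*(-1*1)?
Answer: 5329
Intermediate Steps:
W = -5
I = -6 (I = 6*(-1) = -6)
b(s, Z) = -1 (b(s, Z) = -5*(-1) - 6 = 5 - 6 = -1)
(74 + b(-4, -6))² = (74 - 1)² = 73² = 5329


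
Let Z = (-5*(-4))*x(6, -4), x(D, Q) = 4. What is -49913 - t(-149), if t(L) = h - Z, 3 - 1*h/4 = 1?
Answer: -49841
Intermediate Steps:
h = 8 (h = 12 - 4*1 = 12 - 4 = 8)
Z = 80 (Z = -5*(-4)*4 = 20*4 = 80)
t(L) = -72 (t(L) = 8 - 1*80 = 8 - 80 = -72)
-49913 - t(-149) = -49913 - 1*(-72) = -49913 + 72 = -49841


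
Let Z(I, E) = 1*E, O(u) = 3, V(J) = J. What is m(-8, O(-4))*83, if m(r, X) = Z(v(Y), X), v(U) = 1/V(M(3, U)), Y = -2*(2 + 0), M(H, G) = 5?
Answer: 249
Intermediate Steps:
Y = -4 (Y = -2*2 = -4)
v(U) = ⅕ (v(U) = 1/5 = ⅕)
Z(I, E) = E
m(r, X) = X
m(-8, O(-4))*83 = 3*83 = 249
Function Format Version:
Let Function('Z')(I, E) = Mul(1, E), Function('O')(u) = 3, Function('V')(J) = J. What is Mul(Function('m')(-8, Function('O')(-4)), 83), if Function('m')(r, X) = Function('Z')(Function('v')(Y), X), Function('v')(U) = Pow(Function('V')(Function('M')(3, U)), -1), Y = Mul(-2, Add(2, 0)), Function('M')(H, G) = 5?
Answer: 249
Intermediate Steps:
Y = -4 (Y = Mul(-2, 2) = -4)
Function('v')(U) = Rational(1, 5) (Function('v')(U) = Pow(5, -1) = Rational(1, 5))
Function('Z')(I, E) = E
Function('m')(r, X) = X
Mul(Function('m')(-8, Function('O')(-4)), 83) = Mul(3, 83) = 249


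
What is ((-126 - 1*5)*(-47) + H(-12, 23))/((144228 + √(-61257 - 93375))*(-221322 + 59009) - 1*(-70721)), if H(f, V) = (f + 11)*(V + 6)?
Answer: -143456532964304/548032578524232227857 + 1989308128*I*√38658/548032578524232227857 ≈ -2.6177e-7 + 7.137e-10*I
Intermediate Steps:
H(f, V) = (6 + V)*(11 + f) (H(f, V) = (11 + f)*(6 + V) = (6 + V)*(11 + f))
((-126 - 1*5)*(-47) + H(-12, 23))/((144228 + √(-61257 - 93375))*(-221322 + 59009) - 1*(-70721)) = ((-126 - 1*5)*(-47) + (66 + 6*(-12) + 11*23 + 23*(-12)))/((144228 + √(-61257 - 93375))*(-221322 + 59009) - 1*(-70721)) = ((-126 - 5)*(-47) + (66 - 72 + 253 - 276))/((144228 + √(-154632))*(-162313) + 70721) = (-131*(-47) - 29)/((144228 + 2*I*√38658)*(-162313) + 70721) = (6157 - 29)/((-23410079364 - 324626*I*√38658) + 70721) = 6128/(-23410008643 - 324626*I*√38658)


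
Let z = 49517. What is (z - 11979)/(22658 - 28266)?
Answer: -18769/2804 ≈ -6.6936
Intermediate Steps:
(z - 11979)/(22658 - 28266) = (49517 - 11979)/(22658 - 28266) = 37538/(-5608) = 37538*(-1/5608) = -18769/2804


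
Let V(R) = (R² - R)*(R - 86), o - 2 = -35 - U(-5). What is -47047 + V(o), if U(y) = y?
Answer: -139615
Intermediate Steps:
o = -28 (o = 2 + (-35 - 1*(-5)) = 2 + (-35 + 5) = 2 - 30 = -28)
V(R) = (-86 + R)*(R² - R) (V(R) = (R² - R)*(-86 + R) = (-86 + R)*(R² - R))
-47047 + V(o) = -47047 - 28*(86 + (-28)² - 87*(-28)) = -47047 - 28*(86 + 784 + 2436) = -47047 - 28*3306 = -47047 - 92568 = -139615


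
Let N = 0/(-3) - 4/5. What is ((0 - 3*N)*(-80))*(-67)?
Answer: 12864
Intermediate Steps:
N = -⅘ (N = 0*(-⅓) - 4*⅕ = 0 - ⅘ = -⅘ ≈ -0.80000)
((0 - 3*N)*(-80))*(-67) = ((0 - 3*(-⅘))*(-80))*(-67) = ((0 + 12/5)*(-80))*(-67) = ((12/5)*(-80))*(-67) = -192*(-67) = 12864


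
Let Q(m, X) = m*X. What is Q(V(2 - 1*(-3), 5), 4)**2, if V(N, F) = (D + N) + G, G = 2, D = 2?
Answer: 1296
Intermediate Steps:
V(N, F) = 4 + N (V(N, F) = (2 + N) + 2 = 4 + N)
Q(m, X) = X*m
Q(V(2 - 1*(-3), 5), 4)**2 = (4*(4 + (2 - 1*(-3))))**2 = (4*(4 + (2 + 3)))**2 = (4*(4 + 5))**2 = (4*9)**2 = 36**2 = 1296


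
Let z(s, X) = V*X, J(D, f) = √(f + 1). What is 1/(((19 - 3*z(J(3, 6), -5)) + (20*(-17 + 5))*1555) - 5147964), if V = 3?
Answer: -1/5521100 ≈ -1.8112e-7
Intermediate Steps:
J(D, f) = √(1 + f)
z(s, X) = 3*X
1/(((19 - 3*z(J(3, 6), -5)) + (20*(-17 + 5))*1555) - 5147964) = 1/(((19 - 9*(-5)) + (20*(-17 + 5))*1555) - 5147964) = 1/(((19 - 3*(-15)) + (20*(-12))*1555) - 5147964) = 1/(((19 + 45) - 240*1555) - 5147964) = 1/((64 - 373200) - 5147964) = 1/(-373136 - 5147964) = 1/(-5521100) = -1/5521100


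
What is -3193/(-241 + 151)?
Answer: 3193/90 ≈ 35.478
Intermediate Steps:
-3193/(-241 + 151) = -3193/(-90) = -1/90*(-3193) = 3193/90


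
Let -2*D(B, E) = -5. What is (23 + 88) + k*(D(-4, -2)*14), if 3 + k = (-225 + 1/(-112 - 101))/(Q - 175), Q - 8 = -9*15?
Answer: 1031683/32163 ≈ 32.077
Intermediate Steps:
D(B, E) = 5/2 (D(B, E) = -½*(-5) = 5/2)
Q = -127 (Q = 8 - 9*15 = 8 - 135 = -127)
k = -72526/32163 (k = -3 + (-225 + 1/(-112 - 101))/(-127 - 175) = -3 + (-225 + 1/(-213))/(-302) = -3 + (-225 - 1/213)*(-1/302) = -3 - 47926/213*(-1/302) = -3 + 23963/32163 = -72526/32163 ≈ -2.2550)
(23 + 88) + k*(D(-4, -2)*14) = (23 + 88) - 181315*14/32163 = 111 - 72526/32163*35 = 111 - 2538410/32163 = 1031683/32163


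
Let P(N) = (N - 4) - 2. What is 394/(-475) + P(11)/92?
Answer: -33873/43700 ≈ -0.77513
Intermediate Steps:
P(N) = -6 + N (P(N) = (-4 + N) - 2 = -6 + N)
394/(-475) + P(11)/92 = 394/(-475) + (-6 + 11)/92 = 394*(-1/475) + 5*(1/92) = -394/475 + 5/92 = -33873/43700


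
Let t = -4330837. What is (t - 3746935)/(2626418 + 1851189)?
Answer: -8077772/4477607 ≈ -1.8040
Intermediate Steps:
(t - 3746935)/(2626418 + 1851189) = (-4330837 - 3746935)/(2626418 + 1851189) = -8077772/4477607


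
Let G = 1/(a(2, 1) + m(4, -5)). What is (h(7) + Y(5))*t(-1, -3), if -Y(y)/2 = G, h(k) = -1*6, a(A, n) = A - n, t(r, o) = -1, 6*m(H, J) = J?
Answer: 18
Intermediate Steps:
m(H, J) = J/6
h(k) = -6
G = 6 (G = 1/((2 - 1*1) + (1/6)*(-5)) = 1/((2 - 1) - 5/6) = 1/(1 - 5/6) = 1/(1/6) = 6)
Y(y) = -12 (Y(y) = -2*6 = -12)
(h(7) + Y(5))*t(-1, -3) = (-6 - 12)*(-1) = -18*(-1) = 18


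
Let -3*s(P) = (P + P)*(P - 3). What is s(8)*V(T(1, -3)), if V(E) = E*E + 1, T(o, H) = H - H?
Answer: -80/3 ≈ -26.667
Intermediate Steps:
T(o, H) = 0
V(E) = 1 + E**2 (V(E) = E**2 + 1 = 1 + E**2)
s(P) = -2*P*(-3 + P)/3 (s(P) = -(P + P)*(P - 3)/3 = -2*P*(-3 + P)/3)
s(8)*V(T(1, -3)) = ((2/3)*8*(3 - 1*8))*(1 + 0**2) = ((2/3)*8*(3 - 8))*(1 + 0) = ((2/3)*8*(-5))*1 = -80/3*1 = -80/3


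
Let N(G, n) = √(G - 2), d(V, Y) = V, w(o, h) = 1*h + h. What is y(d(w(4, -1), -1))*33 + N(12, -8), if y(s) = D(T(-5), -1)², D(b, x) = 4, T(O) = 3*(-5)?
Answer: 528 + √10 ≈ 531.16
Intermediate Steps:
T(O) = -15
w(o, h) = 2*h (w(o, h) = h + h = 2*h)
N(G, n) = √(-2 + G)
y(s) = 16 (y(s) = 4² = 16)
y(d(w(4, -1), -1))*33 + N(12, -8) = 16*33 + √(-2 + 12) = 528 + √10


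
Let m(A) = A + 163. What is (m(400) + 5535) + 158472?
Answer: 164570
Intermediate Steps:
m(A) = 163 + A
(m(400) + 5535) + 158472 = ((163 + 400) + 5535) + 158472 = (563 + 5535) + 158472 = 6098 + 158472 = 164570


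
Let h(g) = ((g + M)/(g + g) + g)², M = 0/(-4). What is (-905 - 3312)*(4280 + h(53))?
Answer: -120475473/4 ≈ -3.0119e+7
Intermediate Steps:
M = 0 (M = 0*(-¼) = 0)
h(g) = (½ + g)² (h(g) = ((g + 0)/(g + g) + g)² = (g/((2*g)) + g)² = (g*(1/(2*g)) + g)² = (½ + g)²)
(-905 - 3312)*(4280 + h(53)) = (-905 - 3312)*(4280 + (1 + 2*53)²/4) = -4217*(4280 + (1 + 106)²/4) = -4217*(4280 + (¼)*107²) = -4217*(4280 + (¼)*11449) = -4217*(4280 + 11449/4) = -4217*28569/4 = -120475473/4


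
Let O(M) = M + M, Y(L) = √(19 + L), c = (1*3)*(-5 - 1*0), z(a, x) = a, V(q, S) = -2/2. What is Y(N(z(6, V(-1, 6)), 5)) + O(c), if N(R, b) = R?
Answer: -25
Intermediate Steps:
V(q, S) = -1 (V(q, S) = -2*½ = -1)
c = -15 (c = 3*(-5 + 0) = 3*(-5) = -15)
O(M) = 2*M
Y(N(z(6, V(-1, 6)), 5)) + O(c) = √(19 + 6) + 2*(-15) = √25 - 30 = 5 - 30 = -25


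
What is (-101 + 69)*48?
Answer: -1536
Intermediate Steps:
(-101 + 69)*48 = -32*48 = -1536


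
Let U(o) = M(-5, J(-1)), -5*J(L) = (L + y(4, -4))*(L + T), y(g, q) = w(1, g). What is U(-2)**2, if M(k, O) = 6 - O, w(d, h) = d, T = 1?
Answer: 36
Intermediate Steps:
y(g, q) = 1
J(L) = -(1 + L)**2/5 (J(L) = -(L + 1)*(L + 1)/5 = -(1 + L)*(1 + L)/5 = -(1 + L)**2/5)
U(o) = 6 (U(o) = 6 - (-1/5 - 2/5*(-1) - 1/5*(-1)**2) = 6 - (-1/5 + 2/5 - 1/5*1) = 6 - (-1/5 + 2/5 - 1/5) = 6 - 1*0 = 6 + 0 = 6)
U(-2)**2 = 6**2 = 36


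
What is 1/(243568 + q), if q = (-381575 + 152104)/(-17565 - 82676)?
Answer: 100241/24415729359 ≈ 4.1056e-6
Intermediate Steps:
q = 229471/100241 (q = -229471/(-100241) = -229471*(-1/100241) = 229471/100241 ≈ 2.2892)
1/(243568 + q) = 1/(243568 + 229471/100241) = 1/(24415729359/100241) = 100241/24415729359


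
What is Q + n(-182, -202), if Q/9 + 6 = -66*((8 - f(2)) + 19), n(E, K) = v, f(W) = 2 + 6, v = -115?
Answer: -11455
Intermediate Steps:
f(W) = 8
n(E, K) = -115
Q = -11340 (Q = -54 + 9*(-66*((8 - 1*8) + 19)) = -54 + 9*(-66*((8 - 8) + 19)) = -54 + 9*(-66*(0 + 19)) = -54 + 9*(-66*19) = -54 + 9*(-1254) = -54 - 11286 = -11340)
Q + n(-182, -202) = -11340 - 115 = -11455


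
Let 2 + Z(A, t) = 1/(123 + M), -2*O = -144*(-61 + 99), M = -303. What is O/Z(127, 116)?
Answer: -25920/19 ≈ -1364.2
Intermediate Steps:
O = 2736 (O = -(-72)*(-61 + 99) = -(-72)*38 = -1/2*(-5472) = 2736)
Z(A, t) = -361/180 (Z(A, t) = -2 + 1/(123 - 303) = -2 + 1/(-180) = -2 - 1/180 = -361/180)
O/Z(127, 116) = 2736/(-361/180) = 2736*(-180/361) = -25920/19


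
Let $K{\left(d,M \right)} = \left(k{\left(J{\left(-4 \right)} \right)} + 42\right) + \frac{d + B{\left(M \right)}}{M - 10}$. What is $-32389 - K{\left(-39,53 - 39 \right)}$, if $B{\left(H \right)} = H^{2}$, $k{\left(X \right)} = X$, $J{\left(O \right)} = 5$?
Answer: $- \frac{129901}{4} \approx -32475.0$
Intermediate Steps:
$K{\left(d,M \right)} = 47 + \frac{d + M^{2}}{-10 + M}$ ($K{\left(d,M \right)} = \left(5 + 42\right) + \frac{d + M^{2}}{M - 10} = 47 + \frac{d + M^{2}}{-10 + M}$)
$-32389 - K{\left(-39,53 - 39 \right)} = -32389 - \frac{-470 - 39 + \left(53 - 39\right)^{2} + 47 \left(53 - 39\right)}{-10 + \left(53 - 39\right)} = -32389 - \frac{-470 - 39 + 14^{2} + 47 \cdot 14}{-10 + 14} = -32389 - \frac{-470 - 39 + 196 + 658}{4} = -32389 - \frac{1}{4} \cdot 345 = -32389 - \frac{345}{4} = - \frac{129901}{4}$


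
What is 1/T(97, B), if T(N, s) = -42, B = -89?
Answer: -1/42 ≈ -0.023810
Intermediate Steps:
1/T(97, B) = 1/(-42) = -1/42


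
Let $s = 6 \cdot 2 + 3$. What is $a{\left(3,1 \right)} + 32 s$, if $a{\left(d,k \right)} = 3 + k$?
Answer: $484$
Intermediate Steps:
$s = 15$ ($s = 12 + 3 = 15$)
$a{\left(3,1 \right)} + 32 s = \left(3 + 1\right) + 32 \cdot 15 = 4 + 480 = 484$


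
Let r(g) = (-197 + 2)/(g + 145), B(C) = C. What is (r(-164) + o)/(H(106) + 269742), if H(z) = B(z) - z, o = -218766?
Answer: -1385453/1708366 ≈ -0.81098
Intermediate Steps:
H(z) = 0 (H(z) = z - z = 0)
r(g) = -195/(145 + g)
(r(-164) + o)/(H(106) + 269742) = (-195/(145 - 164) - 218766)/(0 + 269742) = (-195/(-19) - 218766)/269742 = (-195*(-1/19) - 218766)*(1/269742) = (195/19 - 218766)*(1/269742) = -4156359/19*1/269742 = -1385453/1708366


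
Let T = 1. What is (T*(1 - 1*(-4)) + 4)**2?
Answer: 81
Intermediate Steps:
(T*(1 - 1*(-4)) + 4)**2 = (1*(1 - 1*(-4)) + 4)**2 = (1*(1 + 4) + 4)**2 = (1*5 + 4)**2 = (5 + 4)**2 = 9**2 = 81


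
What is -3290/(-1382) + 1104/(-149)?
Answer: -517759/102959 ≈ -5.0288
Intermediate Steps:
-3290/(-1382) + 1104/(-149) = -3290*(-1/1382) + 1104*(-1/149) = 1645/691 - 1104/149 = -517759/102959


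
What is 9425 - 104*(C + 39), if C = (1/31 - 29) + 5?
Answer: 243711/31 ≈ 7861.6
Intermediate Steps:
C = -743/31 (C = (1/31 - 29) + 5 = -898/31 + 5 = -743/31 ≈ -23.968)
9425 - 104*(C + 39) = 9425 - 104*(-743/31 + 39) = 9425 - 104*466/31 = 9425 - 48464/31 = 243711/31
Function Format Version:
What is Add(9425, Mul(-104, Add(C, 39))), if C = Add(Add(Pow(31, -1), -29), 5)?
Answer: Rational(243711, 31) ≈ 7861.6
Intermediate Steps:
C = Rational(-743, 31) (C = Add(Add(Rational(1, 31), -29), 5) = Add(Rational(-898, 31), 5) = Rational(-743, 31) ≈ -23.968)
Add(9425, Mul(-104, Add(C, 39))) = Add(9425, Mul(-104, Add(Rational(-743, 31), 39))) = Add(9425, Mul(-104, Rational(466, 31))) = Add(9425, Rational(-48464, 31)) = Rational(243711, 31)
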